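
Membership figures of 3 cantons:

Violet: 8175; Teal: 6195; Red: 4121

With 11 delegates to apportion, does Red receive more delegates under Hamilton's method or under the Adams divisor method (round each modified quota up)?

Adams

Hamilton: Violet 5, Teal 4, Red 2.
Adams: Violet 4, Teal 4, Red 3.
Red gets 2 under Hamilton and 3 under Adams.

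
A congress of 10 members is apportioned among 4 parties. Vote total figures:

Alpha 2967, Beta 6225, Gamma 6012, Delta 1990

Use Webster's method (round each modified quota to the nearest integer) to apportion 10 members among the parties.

Alpha 2; Beta 4; Gamma 3; Delta 1

Standard divisor 17194/10 ≈ 1719.4; standard quotas: Alpha 1.726, Beta 3.620, Gamma 3.497, Delta 1.157.
Rounding to the nearest integer gives Alpha 2, Beta 4, Gamma 3, Delta 1 — total 10, matching the house size, so no adjustment is needed.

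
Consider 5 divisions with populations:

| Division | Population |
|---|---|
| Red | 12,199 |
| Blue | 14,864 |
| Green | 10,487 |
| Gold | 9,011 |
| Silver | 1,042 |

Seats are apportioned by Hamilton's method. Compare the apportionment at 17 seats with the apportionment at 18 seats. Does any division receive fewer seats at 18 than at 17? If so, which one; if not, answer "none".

Silver

At 17 seats: Red 4, Blue 5, Green 4, Gold 3, Silver 1.
At 18 seats: Red 5, Blue 6, Green 4, Gold 3, Silver 0.
Silver drops from 1 to 0.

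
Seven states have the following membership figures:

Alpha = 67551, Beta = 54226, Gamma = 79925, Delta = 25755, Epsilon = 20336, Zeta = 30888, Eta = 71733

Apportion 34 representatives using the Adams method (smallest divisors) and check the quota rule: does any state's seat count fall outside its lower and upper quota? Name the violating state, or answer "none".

Standard quotas: Alpha 6.554, Beta 5.261, Gamma 7.755, Delta 2.499, Epsilon 1.973, Zeta 2.997, Eta 6.960.
Adams allocation: Alpha 6, Beta 5, Gamma 8, Delta 3, Epsilon 2, Zeta 3, Eta 7.
Every allocation lies between the lower and upper quota.

none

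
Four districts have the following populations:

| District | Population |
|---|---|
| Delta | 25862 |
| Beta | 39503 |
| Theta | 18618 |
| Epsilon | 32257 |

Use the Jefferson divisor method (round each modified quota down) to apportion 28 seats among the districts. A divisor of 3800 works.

Delta: 6; Beta: 10; Theta: 4; Epsilon: 8

With modified divisor 3800: modified quotas Delta 6.806, Beta 10.396, Theta 4.899, Epsilon 8.489.
Rounding down: Delta 6, Beta 10, Theta 4, Epsilon 8 (total 28).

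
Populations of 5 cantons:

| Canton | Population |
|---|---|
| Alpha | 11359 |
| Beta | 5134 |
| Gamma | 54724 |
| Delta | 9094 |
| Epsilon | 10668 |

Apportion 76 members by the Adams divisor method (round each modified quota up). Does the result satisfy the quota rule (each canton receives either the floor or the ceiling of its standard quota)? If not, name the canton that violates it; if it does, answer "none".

Gamma

Standard quotas: Alpha 9.489, Beta 4.289, Gamma 45.714, Delta 7.597, Epsilon 8.912.
Adams allocation: Alpha 10, Beta 5, Gamma 44, Delta 8, Epsilon 9.
Gamma has quota 45.714 (lower 45, upper 46) but receives 44 — outside the quota interval.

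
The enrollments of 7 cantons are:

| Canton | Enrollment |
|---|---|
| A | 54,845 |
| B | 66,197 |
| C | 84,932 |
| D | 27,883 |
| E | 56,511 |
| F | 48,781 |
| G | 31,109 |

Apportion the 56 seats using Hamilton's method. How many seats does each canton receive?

Standard divisor: 370258 ÷ 56 ≈ 6611.75.
Standard quotas: A 8.2951, B 10.0120, C 12.8456, D 4.2172, E 8.5471, F 7.3779, G 4.7051.
Lower quotas: A 8, B 10, C 12, D 4, E 8, F 7, G 4 (sum 53, leaving 3 seats).
Remainders in descending order: C 0.8456, G 0.7051, E 0.5471, F 0.3779, A 0.2951, D 0.2172, B 0.0120.
The surplus seats go to C, G, E.

A: 8, B: 10, C: 13, D: 4, E: 9, F: 7, G: 5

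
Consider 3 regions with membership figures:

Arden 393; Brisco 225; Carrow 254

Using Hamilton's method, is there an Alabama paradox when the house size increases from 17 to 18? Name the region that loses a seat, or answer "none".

At 17 seats: Arden 8, Brisco 4, Carrow 5.
At 18 seats: Arden 8, Brisco 5, Carrow 5.
No region's allocation decreased.

none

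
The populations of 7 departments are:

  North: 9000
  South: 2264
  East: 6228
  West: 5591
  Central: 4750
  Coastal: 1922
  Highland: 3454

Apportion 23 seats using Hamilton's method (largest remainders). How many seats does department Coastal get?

1

Total 33209; standard divisor 33209/23 ≈ 1443.87.
Standard quotas: North 6.2333, South 1.5680, East 4.3134, West 3.8722, Central 3.2898, Coastal 1.3311, Highland 2.3922.
Lower quotas: North 6, South 1, East 4, West 3, Central 3, Coastal 1, Highland 2 (sum 20, leaving 3 seats).
Remainders in descending order: West 0.8722, South 0.5680, Highland 0.3922, Coastal 0.3311, East 0.3134, Central 0.2898, North 0.2333.
Largest remainders: West, South, Highland receive the extra seats.
Coastal receives 1.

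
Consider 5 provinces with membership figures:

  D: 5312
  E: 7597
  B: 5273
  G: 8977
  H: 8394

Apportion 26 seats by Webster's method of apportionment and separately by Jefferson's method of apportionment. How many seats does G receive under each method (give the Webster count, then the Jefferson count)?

6 and 7

Webster: D 4, E 6, B 4, G 6, H 6.
Jefferson: D 4, E 5, B 4, G 7, H 6.
G gets 6 under Webster and 7 under Jefferson.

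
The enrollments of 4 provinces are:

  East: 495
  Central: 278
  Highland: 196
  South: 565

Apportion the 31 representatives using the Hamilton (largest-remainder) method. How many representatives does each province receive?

East: 10, Central: 6, Highland: 4, South: 11

Standard divisor: 1534 ÷ 31 ≈ 49.484.
Standard quotas: East 10.003, Central 5.618, Highland 3.961, South 11.418.
Lower quotas: East 10, Central 5, Highland 3, South 11 (sum 29, leaving 2 seats).
Remainders in descending order: Highland 0.961, Central 0.618, South 0.418, East 0.003.
Largest remainders: Highland, Central receive the extra seats.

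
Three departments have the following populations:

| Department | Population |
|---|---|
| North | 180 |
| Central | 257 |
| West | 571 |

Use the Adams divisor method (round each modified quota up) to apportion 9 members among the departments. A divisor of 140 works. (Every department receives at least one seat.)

North: 2; Central: 2; West: 5

With modified divisor 140: modified quotas North 1.286, Central 1.836, West 4.079.
Rounding up: North 2, Central 2, West 5 (total 9).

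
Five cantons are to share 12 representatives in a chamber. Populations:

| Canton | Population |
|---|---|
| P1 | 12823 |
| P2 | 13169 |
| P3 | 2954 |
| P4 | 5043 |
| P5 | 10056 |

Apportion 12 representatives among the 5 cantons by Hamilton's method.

Standard divisor: 44045 ÷ 12 ≈ 3670.417.
Standard quotas: P1 3.4936, P2 3.5879, P3 0.8048, P4 1.3740, P5 2.7397.
Lower quotas: P1 3, P2 3, P3 0, P4 1, P5 2 (sum 9, leaving 3 seats).
Remainders in descending order: P3 0.8048, P5 0.7397, P2 0.5879, P1 0.4936, P4 0.3740.
Largest remainders: P3, P5, P2 receive the extra seats.

P1 3, P2 4, P3 1, P4 1, P5 3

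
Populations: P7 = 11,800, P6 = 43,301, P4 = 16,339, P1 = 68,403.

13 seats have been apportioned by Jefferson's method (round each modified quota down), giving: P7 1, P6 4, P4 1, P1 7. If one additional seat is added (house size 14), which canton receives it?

P6

Priority for the next seat is population ÷ (current seats + 1).
Priorities: P7 5900.000, P6 8660.200, P4 8169.500, P1 8550.375.
Highest priority: P6.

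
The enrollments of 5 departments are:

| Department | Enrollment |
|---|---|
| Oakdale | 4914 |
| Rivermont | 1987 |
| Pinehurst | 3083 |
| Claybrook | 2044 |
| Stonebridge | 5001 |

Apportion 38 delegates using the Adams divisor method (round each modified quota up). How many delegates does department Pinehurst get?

Standard divisor 17029/38 ≈ 448.132; standard quotas: Oakdale 10.966, Rivermont 4.434, Pinehurst 6.880, Claybrook 4.561, Stonebridge 11.160.
Rounding up gives 11, 5, 7, 5, 12 = 40 seats, so the divisor must be adjusted.
With modified divisor 494: modified quotas Oakdale 9.947, Rivermont 4.022, Pinehurst 6.241, Claybrook 4.138, Stonebridge 10.123.
Rounding up: Oakdale 10, Rivermont 5, Pinehurst 7, Claybrook 5, Stonebridge 11 (total 38).
Pinehurst receives 7.

7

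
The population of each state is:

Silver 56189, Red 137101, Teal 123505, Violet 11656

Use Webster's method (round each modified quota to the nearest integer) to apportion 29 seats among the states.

Standard divisor 328451/29 ≈ 11325.897; standard quotas: Silver 4.961, Red 12.105, Teal 10.905, Violet 1.029.
Rounding to the nearest integer gives Silver 5, Red 12, Teal 11, Violet 1 — total 29, matching the house size, so no adjustment is needed.

Silver 5, Red 12, Teal 11, Violet 1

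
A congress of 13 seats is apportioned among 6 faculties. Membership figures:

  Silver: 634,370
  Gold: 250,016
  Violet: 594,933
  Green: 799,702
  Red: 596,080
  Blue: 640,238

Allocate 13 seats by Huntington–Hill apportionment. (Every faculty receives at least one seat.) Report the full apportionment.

With divisor 260178: modified quotas Silver 2.438, Gold 0.961, Violet 2.287, Green 3.074, Red 2.291, Blue 2.461.
Geometric-mean thresholds: Silver √(2·3)=2.449, Gold (min 1), Violet √(2·3)=2.449, Green √(3·4)=3.464, Red √(2·3)=2.449, Blue √(2·3)=2.449.
Each quota rounded against its threshold gives Silver 2, Gold 1, Violet 2, Green 3, Red 2, Blue 3 (total 13).

Silver 2, Gold 1, Violet 2, Green 3, Red 2, Blue 3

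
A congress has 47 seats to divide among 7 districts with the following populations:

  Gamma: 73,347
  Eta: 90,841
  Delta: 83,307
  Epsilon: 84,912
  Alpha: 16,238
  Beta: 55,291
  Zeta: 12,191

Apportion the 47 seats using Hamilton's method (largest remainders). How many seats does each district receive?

The standard divisor is 416127/47 ≈ 8853.766.
Standard quotas: Gamma 8.2843, Eta 10.2602, Delta 9.4092, Epsilon 9.5905, Alpha 1.8340, Beta 6.2449, Zeta 1.3769.
Lower quotas: Gamma 8, Eta 10, Delta 9, Epsilon 9, Alpha 1, Beta 6, Zeta 1 (sum 44, leaving 3 seats).
Remainders in descending order: Alpha 0.8340, Epsilon 0.5905, Delta 0.4092, Zeta 0.3769, Gamma 0.2843, Eta 0.2602, Beta 0.2449.
The surplus seats go to Alpha, Epsilon, Delta.

Gamma=8, Eta=10, Delta=10, Epsilon=10, Alpha=2, Beta=6, Zeta=1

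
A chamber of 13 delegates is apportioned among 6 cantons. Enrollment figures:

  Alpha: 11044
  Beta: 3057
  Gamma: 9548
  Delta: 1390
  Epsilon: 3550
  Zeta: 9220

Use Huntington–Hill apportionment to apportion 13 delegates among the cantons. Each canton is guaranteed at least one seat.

With divisor 2972: modified quotas Alpha 3.716, Beta 1.029, Gamma 3.213, Delta 0.468, Epsilon 1.194, Zeta 3.102.
Geometric-mean thresholds: Alpha √(3·4)=3.464, Beta √(1·2)=1.414, Gamma √(3·4)=3.464, Delta (min 1), Epsilon √(1·2)=1.414, Zeta √(3·4)=3.464.
Each quota rounded against its threshold gives Alpha 4, Beta 1, Gamma 3, Delta 1, Epsilon 1, Zeta 3 (total 13).

Alpha 4; Beta 1; Gamma 3; Delta 1; Epsilon 1; Zeta 3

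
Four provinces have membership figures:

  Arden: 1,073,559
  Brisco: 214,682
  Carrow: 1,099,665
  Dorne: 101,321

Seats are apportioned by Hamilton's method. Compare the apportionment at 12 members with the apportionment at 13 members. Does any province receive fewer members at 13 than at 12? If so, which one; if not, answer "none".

At 12 seats: Arden 5, Brisco 1, Carrow 5, Dorne 1.
At 13 seats: Arden 6, Brisco 1, Carrow 6, Dorne 0.
Dorne drops from 1 to 0.

Dorne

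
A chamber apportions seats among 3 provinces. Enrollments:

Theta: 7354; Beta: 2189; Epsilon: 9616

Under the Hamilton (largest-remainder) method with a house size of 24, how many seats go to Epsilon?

Standard divisor: 19159 ÷ 24 ≈ 798.292.
Standard quotas: Theta 9.2122, Beta 2.7421, Epsilon 12.0457.
Lower quotas: Theta 9, Beta 2, Epsilon 12 (sum 23, leaving 1 seat).
Remainders in descending order: Beta 0.7421, Theta 0.2122, Epsilon 0.0457.
Largest remainder: Beta receives the extra seat.
Epsilon receives 12.

12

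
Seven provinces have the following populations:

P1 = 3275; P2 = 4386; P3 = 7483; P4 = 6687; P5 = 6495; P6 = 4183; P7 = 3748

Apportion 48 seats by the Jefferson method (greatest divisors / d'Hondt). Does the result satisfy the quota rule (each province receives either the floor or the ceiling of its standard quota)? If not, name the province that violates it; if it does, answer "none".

none

Standard quotas: P1 4.336, P2 5.807, P3 9.907, P4 8.853, P5 8.599, P6 5.538, P7 4.962.
Jefferson allocation: P1 4, P2 6, P3 10, P4 9, P5 9, P6 5, P7 5.
Every allocation lies between the lower and upper quota.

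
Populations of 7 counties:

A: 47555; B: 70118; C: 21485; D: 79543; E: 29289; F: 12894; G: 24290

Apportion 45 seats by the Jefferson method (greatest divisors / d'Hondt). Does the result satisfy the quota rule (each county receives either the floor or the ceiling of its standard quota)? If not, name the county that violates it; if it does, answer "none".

Standard quotas: A 7.504, B 11.065, C 3.390, D 12.552, E 4.622, F 2.035, G 3.833.
Jefferson allocation: A 8, B 11, C 3, D 13, E 4, F 2, G 4.
Every allocation lies between the lower and upper quota.

none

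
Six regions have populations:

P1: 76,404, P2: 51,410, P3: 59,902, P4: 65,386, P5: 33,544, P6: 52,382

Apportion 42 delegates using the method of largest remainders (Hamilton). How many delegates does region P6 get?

7

The standard divisor is 339028/42 ≈ 8072.095.
Standard quotas: P1 9.4652, P2 6.3689, P3 7.4209, P4 8.1003, P5 4.1556, P6 6.4893.
Lower quotas: P1 9, P2 6, P3 7, P4 8, P5 4, P6 6 (sum 40, leaving 2 seats).
Remainders in descending order: P6 0.4893, P1 0.4652, P3 0.4209, P2 0.3689, P5 0.1556, P4 0.1003.
The surplus seats go to P6, P1.
P6 receives 7.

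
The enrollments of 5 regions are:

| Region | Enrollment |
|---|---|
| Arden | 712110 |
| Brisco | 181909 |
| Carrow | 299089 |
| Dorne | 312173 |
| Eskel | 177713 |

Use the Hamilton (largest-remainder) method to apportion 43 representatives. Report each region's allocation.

Standard divisor: 1682994 ÷ 43 ≈ 39139.395.
Standard quotas: Arden 18.1942, Brisco 4.6477, Carrow 7.6416, Dorne 7.9759, Eskel 4.5405.
Lower quotas: Arden 18, Brisco 4, Carrow 7, Dorne 7, Eskel 4 (sum 40, leaving 3 seats).
Remainders in descending order: Dorne 0.9759, Brisco 0.6477, Carrow 0.6416, Eskel 0.5405, Arden 0.1942.
Largest remainders: Dorne, Brisco, Carrow receive the extra seats.

Arden 18; Brisco 5; Carrow 8; Dorne 8; Eskel 4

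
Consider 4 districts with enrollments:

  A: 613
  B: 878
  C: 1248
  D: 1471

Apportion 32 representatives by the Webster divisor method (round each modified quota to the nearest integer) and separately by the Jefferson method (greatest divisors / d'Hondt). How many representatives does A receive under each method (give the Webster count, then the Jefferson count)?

Webster: A 5, B 7, C 9, D 11.
Jefferson: A 4, B 7, C 10, D 11.
A gets 5 under Webster and 4 under Jefferson.

5 and 4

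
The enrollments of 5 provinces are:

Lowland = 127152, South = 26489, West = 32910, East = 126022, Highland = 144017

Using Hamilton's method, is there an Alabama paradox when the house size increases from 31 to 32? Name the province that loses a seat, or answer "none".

At 31 seats: Lowland 9, South 2, West 2, East 8, Highland 10.
At 32 seats: Lowland 9, South 2, West 2, East 9, Highland 10.
No province's allocation decreased.

none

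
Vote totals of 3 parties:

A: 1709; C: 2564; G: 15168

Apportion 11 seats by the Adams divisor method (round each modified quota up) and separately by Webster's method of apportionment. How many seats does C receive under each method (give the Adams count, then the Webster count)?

Adams: A 1, C 2, G 8.
Webster: A 1, C 1, G 9.
C gets 2 under Adams and 1 under Webster.

2 and 1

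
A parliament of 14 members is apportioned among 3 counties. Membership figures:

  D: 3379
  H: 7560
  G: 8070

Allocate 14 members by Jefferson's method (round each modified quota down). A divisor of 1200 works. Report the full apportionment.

D 2, H 6, G 6

With modified divisor 1200: modified quotas D 2.816, H 6.300, G 6.725.
Rounding down: D 2, H 6, G 6 (total 14).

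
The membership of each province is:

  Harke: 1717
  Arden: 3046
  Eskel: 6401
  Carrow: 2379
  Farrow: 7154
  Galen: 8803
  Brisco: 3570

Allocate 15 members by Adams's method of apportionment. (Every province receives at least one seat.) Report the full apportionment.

Harke 1; Arden 2; Eskel 3; Carrow 1; Farrow 3; Galen 3; Brisco 2

Standard divisor 33070/15 ≈ 2204.667; standard quotas: Harke 0.779, Arden 1.382, Eskel 2.903, Carrow 1.079, Farrow 3.245, Galen 3.993, Brisco 1.619.
Rounding up gives 1, 2, 3, 2, 4, 4, 2 = 18 seats, so the divisor must be adjusted.
With modified divisor 2967.83: modified quotas Harke 0.579, Arden 1.026, Eskel 2.157, Carrow 0.802, Farrow 2.411, Galen 2.966, Brisco 1.203.
Rounding up: Harke 1, Arden 2, Eskel 3, Carrow 1, Farrow 3, Galen 3, Brisco 2 (total 15).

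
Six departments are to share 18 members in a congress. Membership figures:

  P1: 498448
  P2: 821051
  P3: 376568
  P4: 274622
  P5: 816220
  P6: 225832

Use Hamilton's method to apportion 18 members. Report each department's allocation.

P1 3; P2 5; P3 2; P4 2; P5 5; P6 1

Standard divisor: 3012741 ÷ 18 ≈ 167374.5.
Standard quotas: P1 2.9780, P2 4.9055, P3 2.2499, P4 1.6408, P5 4.8766, P6 1.3493.
Lower quotas: P1 2, P2 4, P3 2, P4 1, P5 4, P6 1 (sum 14, leaving 4 seats).
Remainders in descending order: P1 0.9780, P2 0.9055, P5 0.8766, P4 0.6408, P6 0.3493, P3 0.2499.
The surplus seats go to P1, P2, P5, P4.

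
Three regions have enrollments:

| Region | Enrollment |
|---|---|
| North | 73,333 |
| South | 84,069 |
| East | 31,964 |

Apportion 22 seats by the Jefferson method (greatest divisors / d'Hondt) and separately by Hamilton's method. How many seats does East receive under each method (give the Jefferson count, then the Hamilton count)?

Jefferson: North 9, South 10, East 3.
Hamilton: North 8, South 10, East 4.
East gets 3 under Jefferson and 4 under Hamilton.

3 and 4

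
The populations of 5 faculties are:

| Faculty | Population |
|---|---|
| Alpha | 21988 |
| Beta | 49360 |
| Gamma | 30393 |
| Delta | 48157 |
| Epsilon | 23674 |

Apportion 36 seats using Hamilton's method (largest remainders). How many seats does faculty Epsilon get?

The standard divisor is 173572/36 ≈ 4821.444.
Standard quotas: Alpha 4.5605, Beta 10.2376, Gamma 6.3037, Delta 9.9881, Epsilon 4.9101.
Lower quotas: Alpha 4, Beta 10, Gamma 6, Delta 9, Epsilon 4 (sum 33, leaving 3 seats).
Remainders in descending order: Delta 0.9881, Epsilon 0.9101, Alpha 0.5605, Gamma 0.3037, Beta 0.2376.
The surplus seats go to Delta, Epsilon, Alpha.
Epsilon receives 5.

5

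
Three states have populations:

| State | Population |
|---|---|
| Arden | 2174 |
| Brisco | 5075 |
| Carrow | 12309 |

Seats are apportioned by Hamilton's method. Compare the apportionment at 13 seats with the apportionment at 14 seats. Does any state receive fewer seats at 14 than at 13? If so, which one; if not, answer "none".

Arden

At 13 seats: Arden 2, Brisco 3, Carrow 8.
At 14 seats: Arden 1, Brisco 4, Carrow 9.
Arden drops from 2 to 1.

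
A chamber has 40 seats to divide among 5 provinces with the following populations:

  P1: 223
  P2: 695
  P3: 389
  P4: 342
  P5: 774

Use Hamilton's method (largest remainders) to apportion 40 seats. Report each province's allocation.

P1=4; P2=11; P3=6; P4=6; P5=13

Total 2423; standard divisor 2423/40 ≈ 60.575.
Standard quotas: P1 3.681, P2 11.473, P3 6.422, P4 5.646, P5 12.778.
Lower quotas: P1 3, P2 11, P3 6, P4 5, P5 12 (sum 37, leaving 3 seats).
Remainders in descending order: P5 0.778, P1 0.681, P4 0.646, P2 0.473, P3 0.422.
The surplus seats go to P5, P1, P4.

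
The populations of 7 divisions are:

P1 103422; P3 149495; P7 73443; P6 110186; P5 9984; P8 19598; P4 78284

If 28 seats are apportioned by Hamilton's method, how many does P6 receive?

Standard divisor: 544412 ÷ 28 ≈ 19443.286.
Standard quotas: P1 5.3192, P3 7.6888, P7 3.7773, P6 5.6670, P5 0.5135, P8 1.0080, P4 4.0263.
Lower quotas: P1 5, P3 7, P7 3, P6 5, P5 0, P8 1, P4 4 (sum 25, leaving 3 seats).
Remainders in descending order: P7 0.7773, P3 0.6888, P6 0.6670, P5 0.5135, P1 0.3192, P4 0.0263, P8 0.0080.
Largest remainders: P7, P3, P6 receive the extra seats.
P6 receives 6.

6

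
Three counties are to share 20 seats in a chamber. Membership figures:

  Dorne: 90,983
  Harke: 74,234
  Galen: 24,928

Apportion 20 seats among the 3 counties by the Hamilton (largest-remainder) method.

Dorne=9, Harke=8, Galen=3

The standard divisor is 190145/20 ≈ 9507.25.
Standard quotas: Dorne 9.5699, Harke 7.8081, Galen 2.6220.
Lower quotas: Dorne 9, Harke 7, Galen 2 (sum 18, leaving 2 seats).
Remainders in descending order: Harke 0.8081, Galen 0.6220, Dorne 0.5699.
Largest remainders: Harke, Galen receive the extra seats.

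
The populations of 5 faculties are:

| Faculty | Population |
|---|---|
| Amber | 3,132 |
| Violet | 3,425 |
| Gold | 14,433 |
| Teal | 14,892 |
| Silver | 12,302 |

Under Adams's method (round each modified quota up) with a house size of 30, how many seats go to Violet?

Standard divisor 48184/30 ≈ 1606.133; standard quotas: Amber 1.950, Violet 2.132, Gold 8.986, Teal 9.272, Silver 7.659.
Rounding up gives 2, 3, 9, 10, 8 = 32 seats, so the divisor must be adjusted.
With modified divisor 1730: modified quotas Amber 1.810, Violet 1.980, Gold 8.343, Teal 8.608, Silver 7.111.
Rounding up: Amber 2, Violet 2, Gold 9, Teal 9, Silver 8 (total 30).
Violet receives 2.

2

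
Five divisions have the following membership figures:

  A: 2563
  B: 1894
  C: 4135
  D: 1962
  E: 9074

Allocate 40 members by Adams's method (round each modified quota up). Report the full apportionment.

Standard divisor 19628/40 ≈ 490.7; standard quotas: A 5.223, B 3.860, C 8.427, D 3.998, E 18.492.
Rounding up gives 6, 4, 9, 4, 19 = 42 seats, so the divisor must be adjusted.
With modified divisor 515: modified quotas A 4.977, B 3.678, C 8.029, D 3.810, E 17.619.
Rounding up: A 5, B 4, C 9, D 4, E 18 (total 40).

A=5; B=4; C=9; D=4; E=18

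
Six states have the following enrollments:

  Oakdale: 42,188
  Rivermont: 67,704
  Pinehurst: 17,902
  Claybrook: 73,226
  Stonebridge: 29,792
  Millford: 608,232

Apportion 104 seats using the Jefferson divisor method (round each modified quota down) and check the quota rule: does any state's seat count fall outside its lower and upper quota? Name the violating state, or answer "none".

Millford

Standard quotas: Oakdale 5.229, Rivermont 8.392, Pinehurst 2.219, Claybrook 9.076, Stonebridge 3.693, Millford 75.391.
Jefferson allocation: Oakdale 5, Rivermont 8, Pinehurst 2, Claybrook 9, Stonebridge 3, Millford 77.
Millford has quota 75.391 (lower 75, upper 76) but receives 77 — outside the quota interval.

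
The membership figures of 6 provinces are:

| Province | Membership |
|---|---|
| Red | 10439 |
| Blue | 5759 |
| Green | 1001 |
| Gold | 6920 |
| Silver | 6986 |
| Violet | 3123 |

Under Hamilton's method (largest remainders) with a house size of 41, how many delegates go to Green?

1

Standard divisor: 34228 ÷ 41 ≈ 834.829.
Standard quotas: Red 12.5044, Blue 6.8984, Green 1.1990, Gold 8.2891, Silver 8.3682, Violet 3.7409.
Lower quotas: Red 12, Blue 6, Green 1, Gold 8, Silver 8, Violet 3 (sum 38, leaving 3 seats).
Remainders in descending order: Blue 0.8984, Violet 0.7409, Red 0.5044, Silver 0.3682, Gold 0.2891, Green 0.1990.
The surplus seats go to Blue, Violet, Red.
Green receives 1.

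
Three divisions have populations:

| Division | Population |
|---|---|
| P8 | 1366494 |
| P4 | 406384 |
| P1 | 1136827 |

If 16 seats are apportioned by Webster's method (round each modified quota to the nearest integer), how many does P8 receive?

8

Standard divisor 2909705/16 ≈ 181856.562; standard quotas: P8 7.514, P4 2.235, P1 6.251.
Rounding to the nearest integer gives P8 8, P4 2, P1 6 — total 16, matching the house size, so no adjustment is needed.
P8 receives 8.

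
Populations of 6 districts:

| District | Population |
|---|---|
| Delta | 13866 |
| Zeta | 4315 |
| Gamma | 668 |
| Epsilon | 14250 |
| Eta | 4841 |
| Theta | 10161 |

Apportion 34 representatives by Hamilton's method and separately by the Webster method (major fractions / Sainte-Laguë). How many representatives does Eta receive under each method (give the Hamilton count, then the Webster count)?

Hamilton: Delta 10, Zeta 3, Gamma 1, Epsilon 10, Eta 3, Theta 7.
Webster: Delta 10, Zeta 3, Gamma 0, Epsilon 10, Eta 4, Theta 7.
Eta gets 3 under Hamilton and 4 under Webster.

3 and 4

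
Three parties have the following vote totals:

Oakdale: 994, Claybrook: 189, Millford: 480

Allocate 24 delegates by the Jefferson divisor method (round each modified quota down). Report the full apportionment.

Oakdale=15, Claybrook=2, Millford=7

Standard divisor 1663/24 ≈ 69.292; standard quotas: Oakdale 14.345, Claybrook 2.728, Millford 6.927.
Rounding down gives 14, 2, 6 = 22 seats, so the divisor must be adjusted.
With modified divisor 65: modified quotas Oakdale 15.292, Claybrook 2.908, Millford 7.385.
Rounding down: Oakdale 15, Claybrook 2, Millford 7 (total 24).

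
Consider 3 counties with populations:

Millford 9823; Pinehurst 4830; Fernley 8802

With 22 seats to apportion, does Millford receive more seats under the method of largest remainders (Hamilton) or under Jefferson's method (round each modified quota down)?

Hamilton: Millford 9, Pinehurst 5, Fernley 8.
Jefferson: Millford 10, Pinehurst 4, Fernley 8.
Millford gets 9 under Hamilton and 10 under Jefferson.

Jefferson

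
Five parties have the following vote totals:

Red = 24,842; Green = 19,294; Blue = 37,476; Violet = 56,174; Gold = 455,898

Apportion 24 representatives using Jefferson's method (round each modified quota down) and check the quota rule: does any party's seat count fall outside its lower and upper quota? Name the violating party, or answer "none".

Gold

Standard quotas: Red 1.004, Green 0.780, Blue 1.515, Violet 2.271, Gold 18.430.
Jefferson allocation: Red 1, Green 0, Blue 1, Violet 2, Gold 20.
Gold has quota 18.430 (lower 18, upper 19) but receives 20 — outside the quota interval.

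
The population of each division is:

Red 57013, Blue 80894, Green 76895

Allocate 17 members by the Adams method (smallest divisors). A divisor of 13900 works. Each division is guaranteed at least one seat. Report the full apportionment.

With modified divisor 13900: modified quotas Red 4.102, Blue 5.820, Green 5.532.
Rounding up: Red 5, Blue 6, Green 6 (total 17).

Red 5, Blue 6, Green 6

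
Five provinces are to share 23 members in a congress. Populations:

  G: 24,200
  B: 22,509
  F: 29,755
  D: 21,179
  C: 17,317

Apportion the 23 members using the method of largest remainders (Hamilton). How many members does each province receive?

G: 5, B: 5, F: 6, D: 4, C: 3

Total 114960; standard divisor 114960/23 ≈ 4998.261.
Standard quotas: G 4.8417, B 4.5034, F 5.9531, D 4.2373, C 3.4646.
Lower quotas: G 4, B 4, F 5, D 4, C 3 (sum 20, leaving 3 seats).
Remainders in descending order: F 0.9531, G 0.8417, B 0.5034, C 0.4646, D 0.2373.
The surplus seats go to F, G, B.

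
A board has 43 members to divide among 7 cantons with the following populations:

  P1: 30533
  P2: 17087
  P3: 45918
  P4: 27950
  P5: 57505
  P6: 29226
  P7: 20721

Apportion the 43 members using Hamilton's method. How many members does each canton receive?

P1=6, P2=3, P3=9, P4=5, P5=11, P6=5, P7=4

Total 228940; standard divisor 228940/43 ≈ 5324.186.
Standard quotas: P1 5.7348, P2 3.2093, P3 8.6244, P4 5.2496, P5 10.8007, P6 5.4893, P7 3.8919.
Lower quotas: P1 5, P2 3, P3 8, P4 5, P5 10, P6 5, P7 3 (sum 39, leaving 4 seats).
Remainders in descending order: P7 0.8919, P5 0.8007, P1 0.7348, P3 0.6244, P6 0.4893, P4 0.2496, P2 0.2093.
The surplus seats go to P7, P5, P1, P3.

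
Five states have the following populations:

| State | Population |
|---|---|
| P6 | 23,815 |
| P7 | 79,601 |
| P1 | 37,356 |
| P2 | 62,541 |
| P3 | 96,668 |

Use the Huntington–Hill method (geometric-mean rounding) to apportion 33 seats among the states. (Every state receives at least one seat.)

With divisor 9299: modified quotas P6 2.561, P7 8.560, P1 4.017, P2 6.726, P3 10.396.
Geometric-mean thresholds: P6 √(2·3)=2.449, P7 √(8·9)=8.485, P1 √(4·5)=4.472, P2 √(6·7)=6.481, P3 √(10·11)=10.488.
Each quota rounded against its threshold gives P6 3, P7 9, P1 4, P2 7, P3 10 (total 33).

P6=3; P7=9; P1=4; P2=7; P3=10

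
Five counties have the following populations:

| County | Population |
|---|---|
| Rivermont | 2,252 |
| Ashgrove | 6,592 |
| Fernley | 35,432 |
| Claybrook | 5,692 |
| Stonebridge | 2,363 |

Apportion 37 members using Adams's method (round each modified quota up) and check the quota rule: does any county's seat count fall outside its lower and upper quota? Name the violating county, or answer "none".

Fernley

Standard quotas: Rivermont 1.592, Ashgrove 4.661, Fernley 25.052, Claybrook 4.024, Stonebridge 1.671.
Adams allocation: Rivermont 2, Ashgrove 5, Fernley 24, Claybrook 4, Stonebridge 2.
Fernley has quota 25.052 (lower 25, upper 26) but receives 24 — outside the quota interval.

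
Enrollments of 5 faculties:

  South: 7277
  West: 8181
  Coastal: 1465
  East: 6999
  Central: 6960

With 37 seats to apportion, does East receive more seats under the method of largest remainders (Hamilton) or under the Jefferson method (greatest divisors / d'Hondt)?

Hamilton: South 9, West 10, Coastal 2, East 8, Central 8.
Jefferson: South 9, West 10, Coastal 1, East 9, Central 8.
East gets 8 under Hamilton and 9 under Jefferson.

Jefferson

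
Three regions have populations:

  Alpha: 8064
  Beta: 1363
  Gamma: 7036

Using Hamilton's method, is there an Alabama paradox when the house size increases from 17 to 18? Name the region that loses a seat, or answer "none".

Beta

At 17 seats: Alpha 8, Beta 2, Gamma 7.
At 18 seats: Alpha 9, Beta 1, Gamma 8.
Beta drops from 2 to 1.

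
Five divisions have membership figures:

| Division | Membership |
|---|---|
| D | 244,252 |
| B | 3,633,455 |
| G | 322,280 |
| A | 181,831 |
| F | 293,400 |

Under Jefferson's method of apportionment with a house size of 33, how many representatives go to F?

2

Standard divisor 4675218/33 ≈ 141673.273; standard quotas: D 1.724, B 25.647, G 2.275, A 1.283, F 2.071.
Rounding down gives 1, 25, 2, 1, 2 = 31 seats, so the divisor must be adjusted.
With modified divisor 132200: modified quotas D 1.848, B 27.485, G 2.438, A 1.375, F 2.219.
Rounding down: D 1, B 27, G 2, A 1, F 2 (total 33).
F receives 2.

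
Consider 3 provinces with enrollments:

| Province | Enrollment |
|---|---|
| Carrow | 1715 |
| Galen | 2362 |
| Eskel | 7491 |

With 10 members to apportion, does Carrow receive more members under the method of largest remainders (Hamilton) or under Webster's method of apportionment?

Hamilton

Hamilton: Carrow 2, Galen 2, Eskel 6.
Webster: Carrow 1, Galen 2, Eskel 7.
Carrow gets 2 under Hamilton and 1 under Webster.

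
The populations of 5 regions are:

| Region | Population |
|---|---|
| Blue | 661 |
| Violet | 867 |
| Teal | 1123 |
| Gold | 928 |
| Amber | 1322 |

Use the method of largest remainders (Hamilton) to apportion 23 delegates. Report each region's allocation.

Standard divisor: 4901 ÷ 23 ≈ 213.087.
Standard quotas: Blue 3.102, Violet 4.069, Teal 5.270, Gold 4.355, Amber 6.204.
Lower quotas: Blue 3, Violet 4, Teal 5, Gold 4, Amber 6 (sum 22, leaving 1 seat).
Remainders in descending order: Gold 0.355, Teal 0.270, Amber 0.204, Blue 0.102, Violet 0.069.
The surplus seat goes to Gold.

Blue 3; Violet 4; Teal 5; Gold 5; Amber 6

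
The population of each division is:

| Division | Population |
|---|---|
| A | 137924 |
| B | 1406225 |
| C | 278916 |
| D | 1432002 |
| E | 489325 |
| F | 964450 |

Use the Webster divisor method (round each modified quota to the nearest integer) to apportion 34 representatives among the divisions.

A=1; B=10; C=2; D=10; E=4; F=7

Standard divisor 4708842/34 ≈ 138495.353; standard quotas: A 0.996, B 10.154, C 2.014, D 10.340, E 3.533, F 6.964.
Rounding to the nearest integer gives A 1, B 10, C 2, D 10, E 4, F 7 — total 34, matching the house size, so no adjustment is needed.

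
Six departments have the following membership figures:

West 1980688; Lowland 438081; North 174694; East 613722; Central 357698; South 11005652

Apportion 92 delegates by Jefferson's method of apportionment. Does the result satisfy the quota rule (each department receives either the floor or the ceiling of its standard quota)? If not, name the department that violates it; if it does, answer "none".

South

Standard quotas: West 12.506, Lowland 2.766, North 1.103, East 3.875, Central 2.259, South 69.491.
Jefferson allocation: West 12, Lowland 2, North 1, East 4, Central 2, South 71.
South has quota 69.491 (lower 69, upper 70) but receives 71 — outside the quota interval.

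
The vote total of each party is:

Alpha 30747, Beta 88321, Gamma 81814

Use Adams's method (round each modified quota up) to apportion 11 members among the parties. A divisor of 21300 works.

With modified divisor 21300: modified quotas Alpha 1.444, Beta 4.147, Gamma 3.841.
Rounding up: Alpha 2, Beta 5, Gamma 4 (total 11).

Alpha 2, Beta 5, Gamma 4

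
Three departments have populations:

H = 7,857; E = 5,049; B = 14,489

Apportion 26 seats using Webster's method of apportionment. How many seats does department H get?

Standard divisor 27395/26 ≈ 1053.654; standard quotas: H 7.457, E 4.792, B 13.751.
Rounding to the nearest integer gives H 7, E 5, B 14 — total 26, matching the house size, so no adjustment is needed.
H receives 7.

7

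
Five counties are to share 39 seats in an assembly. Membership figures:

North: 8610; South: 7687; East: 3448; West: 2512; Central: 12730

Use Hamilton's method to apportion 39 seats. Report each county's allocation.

Total 34987; standard divisor 34987/39 ≈ 897.103.
Standard quotas: North 9.5976, South 8.5687, East 3.8435, West 2.8001, Central 14.1901.
Lower quotas: North 9, South 8, East 3, West 2, Central 14 (sum 36, leaving 3 seats).
Remainders in descending order: East 0.8435, West 0.8001, North 0.5976, South 0.5687, Central 0.1901.
The surplus seats go to East, West, North.

North=10, South=8, East=4, West=3, Central=14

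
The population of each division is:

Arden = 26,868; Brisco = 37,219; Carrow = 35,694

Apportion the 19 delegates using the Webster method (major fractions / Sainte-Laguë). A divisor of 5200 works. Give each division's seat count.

With modified divisor 5200: modified quotas Arden 5.167, Brisco 7.157, Carrow 6.864.
Rounding to the nearest integer: Arden 5, Brisco 7, Carrow 7 (total 19).

Arden 5, Brisco 7, Carrow 7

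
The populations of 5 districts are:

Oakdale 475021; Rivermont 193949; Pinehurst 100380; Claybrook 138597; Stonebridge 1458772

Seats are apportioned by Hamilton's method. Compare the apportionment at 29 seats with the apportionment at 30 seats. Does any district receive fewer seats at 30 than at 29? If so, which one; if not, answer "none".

At 29 seats: Oakdale 6, Rivermont 2, Pinehurst 1, Claybrook 2, Stonebridge 18.
At 30 seats: Oakdale 6, Rivermont 2, Pinehurst 1, Claybrook 2, Stonebridge 19.
No district's allocation decreased.

none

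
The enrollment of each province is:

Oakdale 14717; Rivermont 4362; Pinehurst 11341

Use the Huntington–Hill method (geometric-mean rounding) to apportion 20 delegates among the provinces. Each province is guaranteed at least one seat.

Oakdale=10, Rivermont=3, Pinehurst=7

With divisor 1533: modified quotas Oakdale 9.600, Rivermont 2.845, Pinehurst 7.398.
Geometric-mean thresholds: Oakdale √(9·10)=9.487, Rivermont √(2·3)=2.449, Pinehurst √(7·8)=7.483.
Each quota rounded against its threshold gives Oakdale 10, Rivermont 3, Pinehurst 7 (total 20).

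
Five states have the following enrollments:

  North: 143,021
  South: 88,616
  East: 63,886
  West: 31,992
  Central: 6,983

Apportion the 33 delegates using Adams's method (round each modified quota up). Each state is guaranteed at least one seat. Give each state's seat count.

Standard divisor 334498/33 ≈ 10136.303; standard quotas: North 14.110, South 8.742, East 6.303, West 3.156, Central 0.689.
Rounding up gives 15, 9, 7, 4, 1 = 36 seats, so the divisor must be adjusted.
With modified divisor 10800: modified quotas North 13.243, South 8.205, East 5.915, West 2.962, Central 0.647.
Rounding up: North 14, South 9, East 6, West 3, Central 1 (total 33).

North 14, South 9, East 6, West 3, Central 1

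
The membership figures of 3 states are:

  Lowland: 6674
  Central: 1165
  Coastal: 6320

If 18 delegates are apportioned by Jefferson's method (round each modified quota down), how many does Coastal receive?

Standard divisor 14159/18 ≈ 786.611; standard quotas: Lowland 8.484, Central 1.481, Coastal 8.034.
Rounding down gives 8, 1, 8 = 17 seats, so the divisor must be adjusted.
With modified divisor 720: modified quotas Lowland 9.269, Central 1.618, Coastal 8.778.
Rounding down: Lowland 9, Central 1, Coastal 8 (total 18).
Coastal receives 8.

8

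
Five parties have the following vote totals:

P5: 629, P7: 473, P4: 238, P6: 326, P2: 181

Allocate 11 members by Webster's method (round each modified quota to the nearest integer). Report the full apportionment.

Standard divisor 1847/11 ≈ 167.909; standard quotas: P5 3.746, P7 2.817, P4 1.417, P6 1.942, P2 1.078.
Rounding to the nearest integer gives P5 4, P7 3, P4 1, P6 2, P2 1 — total 11, matching the house size, so no adjustment is needed.

P5: 4; P7: 3; P4: 1; P6: 2; P2: 1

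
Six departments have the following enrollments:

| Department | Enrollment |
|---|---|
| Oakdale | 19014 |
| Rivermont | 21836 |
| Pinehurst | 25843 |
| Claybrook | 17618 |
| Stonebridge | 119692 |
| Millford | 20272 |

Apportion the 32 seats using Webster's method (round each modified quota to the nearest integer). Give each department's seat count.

Standard divisor 224275/32 ≈ 7008.594; standard quotas: Oakdale 2.713, Rivermont 3.116, Pinehurst 3.687, Claybrook 2.514, Stonebridge 17.078, Millford 2.892.
Rounding to the nearest integer gives 3, 3, 4, 3, 17, 3 = 33 seats, so the divisor must be adjusted.
With modified divisor 7200: modified quotas Oakdale 2.641, Rivermont 3.033, Pinehurst 3.589, Claybrook 2.447, Stonebridge 16.624, Millford 2.816.
Rounding to the nearest integer: Oakdale 3, Rivermont 3, Pinehurst 4, Claybrook 2, Stonebridge 17, Millford 3 (total 32).

Oakdale 3, Rivermont 3, Pinehurst 4, Claybrook 2, Stonebridge 17, Millford 3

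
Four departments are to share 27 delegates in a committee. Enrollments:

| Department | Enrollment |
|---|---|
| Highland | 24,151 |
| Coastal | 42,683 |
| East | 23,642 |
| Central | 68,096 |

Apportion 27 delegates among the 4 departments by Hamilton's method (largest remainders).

Total 158572; standard divisor 158572/27 ≈ 5873.037.
Standard quotas: Highland 4.1122, Coastal 7.2676, East 4.0255, Central 11.5947.
Lower quotas: Highland 4, Coastal 7, East 4, Central 11 (sum 26, leaving 1 seat).
Remainders in descending order: Central 0.5947, Coastal 0.2676, Highland 0.1122, East 0.0255.
The surplus seat goes to Central.

Highland=4, Coastal=7, East=4, Central=12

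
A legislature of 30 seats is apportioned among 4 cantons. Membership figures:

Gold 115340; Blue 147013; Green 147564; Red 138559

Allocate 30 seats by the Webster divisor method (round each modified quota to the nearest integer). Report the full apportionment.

Standard divisor 548476/30 ≈ 18282.533; standard quotas: Gold 6.309, Blue 8.041, Green 8.071, Red 7.579.
Rounding to the nearest integer gives Gold 6, Blue 8, Green 8, Red 8 — total 30, matching the house size, so no adjustment is needed.

Gold=6; Blue=8; Green=8; Red=8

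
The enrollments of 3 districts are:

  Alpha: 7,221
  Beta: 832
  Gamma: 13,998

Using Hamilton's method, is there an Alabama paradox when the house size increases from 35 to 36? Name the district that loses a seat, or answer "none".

At 35 seats: Alpha 12, Beta 1, Gamma 22.
At 36 seats: Alpha 12, Beta 1, Gamma 23.
No district's allocation decreased.

none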